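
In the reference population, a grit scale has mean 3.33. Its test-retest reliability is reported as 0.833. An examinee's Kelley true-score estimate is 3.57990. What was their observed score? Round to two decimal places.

3.63

T̂ = ρX + (1 − ρ)μ  ⇒  X = (T̂ − (1 − ρ)μ) / ρ
X = (3.57990 − 0.167 × 3.33) / 0.833 = (3.57990 − 0.55611) / 0.833 = 3.02379 / 0.833 = 3.6300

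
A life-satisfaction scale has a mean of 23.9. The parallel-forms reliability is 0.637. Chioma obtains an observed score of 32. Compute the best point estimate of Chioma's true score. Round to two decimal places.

T̂ = ρX + (1 − ρ)μ
  = 0.637 × 32 + 0.363 × 23.9
  = 20.384 + 8.6757
  = 29.060
  ≈ 29.06

29.06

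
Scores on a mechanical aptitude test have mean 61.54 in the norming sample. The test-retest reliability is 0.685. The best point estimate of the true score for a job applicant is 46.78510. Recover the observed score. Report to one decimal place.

T̂ = ρX + (1 − ρ)μ  ⇒  X = (T̂ − (1 − ρ)μ) / ρ
X = (46.78510 − 0.315 × 61.54) / 0.685 = (46.78510 − 19.38510) / 0.685 = 27.40000 / 0.685 = 40.000

40.0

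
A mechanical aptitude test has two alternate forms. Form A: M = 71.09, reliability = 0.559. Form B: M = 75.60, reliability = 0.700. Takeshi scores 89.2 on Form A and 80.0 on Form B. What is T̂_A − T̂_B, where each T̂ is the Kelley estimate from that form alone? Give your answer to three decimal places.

T̂_A = 0.559(89.2) + 0.441(71.09) = 81.21349
T̂_B = 0.700(80.0) + 0.300(75.60) = 78.68000
T̂_A − T̂_B = 2.53349

2.533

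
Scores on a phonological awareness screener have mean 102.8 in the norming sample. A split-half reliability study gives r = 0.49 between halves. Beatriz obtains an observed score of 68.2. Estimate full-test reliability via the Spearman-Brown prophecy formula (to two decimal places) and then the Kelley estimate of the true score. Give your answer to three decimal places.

79.964

Spearman-Brown: ρ = 2r/(1 + r) = 2(0.49)/(1 + 0.49) = 0.980/1.49 = 0.6577 → 0.66
T̂ = 0.66(68.2) + 0.34(102.8) = 45.012 + 34.952 = 79.9640 → 79.964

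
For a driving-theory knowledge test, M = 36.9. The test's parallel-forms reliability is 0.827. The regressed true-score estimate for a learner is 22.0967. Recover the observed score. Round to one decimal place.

T̂ = ρX + (1 − ρ)μ  ⇒  X = (T̂ − (1 − ρ)μ) / ρ
X = (22.0967 − 0.173 × 36.9) / 0.827 = (22.0967 − 6.3837) / 0.827 = 15.7130 / 0.827 = 19.000

19.0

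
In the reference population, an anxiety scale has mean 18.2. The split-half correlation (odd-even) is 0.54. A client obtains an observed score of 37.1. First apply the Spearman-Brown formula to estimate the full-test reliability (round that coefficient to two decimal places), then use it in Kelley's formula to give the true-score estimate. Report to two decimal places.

31.43

Spearman-Brown: ρ = 2r/(1 + r) = 2(0.54)/(1 + 0.54) = 1.080/1.54 = 0.7013 → 0.70
T̂ = ρX + (1 − ρ)μ
  = 0.70 × 37.1 + 0.30 × 18.2
  = 25.970 + 5.460
  = 31.430
  ≈ 31.43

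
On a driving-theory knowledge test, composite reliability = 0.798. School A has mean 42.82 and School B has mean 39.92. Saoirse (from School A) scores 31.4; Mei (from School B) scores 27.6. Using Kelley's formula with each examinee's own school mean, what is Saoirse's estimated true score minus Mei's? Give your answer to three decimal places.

T̂_Saoirse = 0.798(31.4) + 0.202(42.82) = 33.70684
T̂_Mei = 0.798(27.6) + 0.202(39.92) = 30.08864
Difference = 33.70684 − 30.08864 = 3.61820

3.618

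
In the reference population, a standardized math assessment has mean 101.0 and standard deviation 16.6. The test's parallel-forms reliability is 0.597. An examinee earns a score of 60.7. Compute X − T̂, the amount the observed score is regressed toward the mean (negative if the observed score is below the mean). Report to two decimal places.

T̂ = ρX + (1 − ρ)μ
  = 0.597 × 60.7 + 0.403 × 101.0
  = 36.2379 + 40.7030
  = 76.9409
  ≈ 76.941
X − T̂ = 60.7 − 76.941 = -16.241 → -16.24

-16.24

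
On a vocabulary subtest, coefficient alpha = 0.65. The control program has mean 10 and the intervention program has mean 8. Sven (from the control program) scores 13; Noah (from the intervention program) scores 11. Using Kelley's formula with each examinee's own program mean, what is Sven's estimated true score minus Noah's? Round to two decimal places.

T̂_Sven = 0.65(13) + 0.35(10) = 11.9500
T̂_Noah = 0.65(11) + 0.35(8) = 9.9500
Difference = 11.9500 − 9.9500 = 2.0000

2.00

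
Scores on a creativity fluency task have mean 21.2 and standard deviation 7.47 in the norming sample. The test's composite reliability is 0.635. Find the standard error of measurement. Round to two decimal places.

SEM = SD · √(1 − ρ) = 7.47 × √0.365 = 7.47 × 0.6042 = 4.513

4.51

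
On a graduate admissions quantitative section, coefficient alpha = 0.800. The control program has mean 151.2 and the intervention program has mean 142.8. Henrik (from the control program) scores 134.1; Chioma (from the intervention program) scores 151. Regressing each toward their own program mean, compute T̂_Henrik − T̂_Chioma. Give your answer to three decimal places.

-11.840

T̂_Henrik = 0.800(134.1) + 0.200(151.2) = 137.52000
T̂_Chioma = 0.800(151) + 0.200(142.8) = 149.36000
Difference = 137.52000 − 149.36000 = -11.84000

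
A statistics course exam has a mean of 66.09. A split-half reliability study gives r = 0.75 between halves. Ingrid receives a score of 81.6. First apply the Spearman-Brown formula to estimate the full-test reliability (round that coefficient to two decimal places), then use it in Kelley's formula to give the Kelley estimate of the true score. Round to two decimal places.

79.43

Spearman-Brown: ρ = 2r/(1 + r) = 2(0.75)/(1 + 0.75) = 1.500/1.75 = 0.8571 → 0.86
Kelley's formula gives T̂ = 0.86·81.6 + 0.14·66.09 = 70.176 + 9.2526 = 79.429.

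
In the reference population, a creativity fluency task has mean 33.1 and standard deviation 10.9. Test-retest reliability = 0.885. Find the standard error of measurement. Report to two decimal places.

SEM = SD · √(1 − ρ) = 10.9 × √0.115 = 10.9 × 0.3391 = 3.696

3.70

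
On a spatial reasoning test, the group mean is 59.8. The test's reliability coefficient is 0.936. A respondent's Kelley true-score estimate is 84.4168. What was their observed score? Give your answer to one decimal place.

86.1

T̂ = ρX + (1 − ρ)μ  ⇒  X = (T̂ − (1 − ρ)μ) / ρ
X = (84.4168 − 0.064 × 59.8) / 0.936 = (84.4168 − 3.8272) / 0.936 = 80.5896 / 0.936 = 86.100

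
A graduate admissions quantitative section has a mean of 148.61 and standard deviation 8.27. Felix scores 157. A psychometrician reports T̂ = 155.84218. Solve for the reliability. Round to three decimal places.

0.862

T̂ = ρX + (1 − ρ)μ  ⇒  T̂ − μ = ρ(X − μ)
ρ = (T̂ − μ)/(X − μ) = (155.84218 − 148.61) / (157 − 148.61) = 7.23218 / 8.39 = 0.86200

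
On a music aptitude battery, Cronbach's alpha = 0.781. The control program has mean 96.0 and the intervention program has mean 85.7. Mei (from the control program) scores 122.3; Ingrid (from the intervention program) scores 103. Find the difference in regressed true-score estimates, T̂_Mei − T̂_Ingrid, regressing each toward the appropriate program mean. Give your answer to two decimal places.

T̂_Mei = 0.781(122.3) + 0.219(96.0) = 116.5403
T̂_Ingrid = 0.781(103) + 0.219(85.7) = 99.2113
Difference = 116.5403 − 99.2113 = 17.3290

17.33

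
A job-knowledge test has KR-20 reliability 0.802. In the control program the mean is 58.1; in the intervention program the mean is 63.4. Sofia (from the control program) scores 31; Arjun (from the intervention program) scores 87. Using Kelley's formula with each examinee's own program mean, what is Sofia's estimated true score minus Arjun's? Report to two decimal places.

-45.96

T̂_Sofia = 0.802(31) + 0.198(58.1) = 36.3658
T̂_Arjun = 0.802(87) + 0.198(63.4) = 82.3272
Difference = 36.3658 − 82.3272 = -45.9614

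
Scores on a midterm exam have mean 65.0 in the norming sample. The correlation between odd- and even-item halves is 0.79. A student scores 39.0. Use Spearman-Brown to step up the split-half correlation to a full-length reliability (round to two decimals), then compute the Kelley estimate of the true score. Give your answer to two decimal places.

42.12

Spearman-Brown: ρ = 2r/(1 + r) = 2(0.79)/(1 + 0.79) = 1.580/1.79 = 0.8827 → 0.88
Regress the observed score toward the mean by the unreliability: T̂ = 0.88·39.0 + 0.12·65.0 = 34.320 + 7.800 = 42.120.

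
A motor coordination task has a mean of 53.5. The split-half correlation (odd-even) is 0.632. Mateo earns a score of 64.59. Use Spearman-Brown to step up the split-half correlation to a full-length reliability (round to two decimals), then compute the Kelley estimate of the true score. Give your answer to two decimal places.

62.04

Spearman-Brown: ρ = 2r/(1 + r) = 2(0.632)/(1 + 0.632) = 1.2640/1.632 = 0.7745 → 0.77
T̂ = 0.77(64.59) + 0.23(53.5) = 49.7343 + 12.305 = 62.039 → 62.04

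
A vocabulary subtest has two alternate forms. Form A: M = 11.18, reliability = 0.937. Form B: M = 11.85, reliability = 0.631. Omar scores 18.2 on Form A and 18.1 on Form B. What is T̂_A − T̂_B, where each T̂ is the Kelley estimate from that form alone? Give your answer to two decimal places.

T̂_A = 0.937(18.2) + 0.063(11.18) = 17.7577
T̂_B = 0.631(18.1) + 0.369(11.85) = 15.7938
T̂_A − T̂_B = 1.9640

1.96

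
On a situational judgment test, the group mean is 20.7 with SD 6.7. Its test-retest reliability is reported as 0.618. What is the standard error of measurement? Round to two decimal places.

4.14

SEM = SD · √(1 − ρ) = 6.7 × √0.382 = 6.7 × 0.6181 = 4.141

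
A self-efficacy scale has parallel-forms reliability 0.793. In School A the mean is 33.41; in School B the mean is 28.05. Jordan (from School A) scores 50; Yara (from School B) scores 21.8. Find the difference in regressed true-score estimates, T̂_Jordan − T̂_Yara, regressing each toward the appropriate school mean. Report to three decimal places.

T̂_Jordan = 0.793(50) + 0.207(33.41) = 46.56587
T̂_Yara = 0.793(21.8) + 0.207(28.05) = 23.09375
Difference = 46.56587 − 23.09375 = 23.47212

23.472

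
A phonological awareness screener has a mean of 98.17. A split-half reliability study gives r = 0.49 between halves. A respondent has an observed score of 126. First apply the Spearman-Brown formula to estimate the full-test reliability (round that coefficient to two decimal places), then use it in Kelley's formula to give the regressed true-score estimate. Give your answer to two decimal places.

116.54

Spearman-Brown: ρ = 2r/(1 + r) = 2(0.49)/(1 + 0.49) = 0.980/1.49 = 0.6577 → 0.66
T̂ = ρX + (1 − ρ)μ
  = 0.66 × 126 + 0.34 × 98.17
  = 83.16 + 33.3778
  = 116.538
  ≈ 116.54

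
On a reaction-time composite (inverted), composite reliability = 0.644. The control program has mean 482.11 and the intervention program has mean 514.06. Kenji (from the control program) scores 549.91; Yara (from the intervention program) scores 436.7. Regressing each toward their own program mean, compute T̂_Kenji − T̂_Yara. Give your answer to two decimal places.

T̂_Kenji = 0.644(549.91) + 0.356(482.11) = 525.7732
T̂_Yara = 0.644(436.7) + 0.356(514.06) = 464.2402
Difference = 525.7732 − 464.2402 = 61.5330

61.53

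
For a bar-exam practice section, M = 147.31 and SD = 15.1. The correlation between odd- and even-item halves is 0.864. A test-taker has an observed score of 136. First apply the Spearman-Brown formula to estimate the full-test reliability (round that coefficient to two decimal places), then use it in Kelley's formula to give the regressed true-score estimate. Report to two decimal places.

Spearman-Brown: ρ = 2r/(1 + r) = 2(0.864)/(1 + 0.864) = 1.7280/1.864 = 0.9270 → 0.93
T̂ = ρX + (1 − ρ)μ
  = 0.93 × 136 + 0.07 × 147.31
  = 126.48 + 10.3117
  = 136.792
  ≈ 136.79

136.79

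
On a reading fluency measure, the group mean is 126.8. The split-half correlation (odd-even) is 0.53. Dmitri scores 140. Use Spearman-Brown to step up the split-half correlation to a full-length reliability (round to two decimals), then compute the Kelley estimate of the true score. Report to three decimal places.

135.908

Spearman-Brown: ρ = 2r/(1 + r) = 2(0.53)/(1 + 0.53) = 1.060/1.53 = 0.6928 → 0.69
T̂ = ρX + (1 − ρ)μ
  = 0.69 × 140 + 0.31 × 126.8
  = 96.60 + 39.308
  = 135.9080
  ≈ 135.908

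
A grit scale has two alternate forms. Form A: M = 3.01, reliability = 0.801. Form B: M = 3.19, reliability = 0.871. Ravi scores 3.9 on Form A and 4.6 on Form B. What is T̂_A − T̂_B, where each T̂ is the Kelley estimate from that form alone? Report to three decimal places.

-0.695

T̂_A = 0.801(3.9) + 0.199(3.01) = 3.72289
T̂_B = 0.871(4.6) + 0.129(3.19) = 4.41811
T̂_A − T̂_B = -0.69522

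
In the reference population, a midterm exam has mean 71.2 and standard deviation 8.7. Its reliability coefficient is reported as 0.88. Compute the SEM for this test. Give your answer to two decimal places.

3.01

SEM = SD · √(1 − ρ) = 8.7 × √0.12 = 8.7 × 0.3464 = 3.014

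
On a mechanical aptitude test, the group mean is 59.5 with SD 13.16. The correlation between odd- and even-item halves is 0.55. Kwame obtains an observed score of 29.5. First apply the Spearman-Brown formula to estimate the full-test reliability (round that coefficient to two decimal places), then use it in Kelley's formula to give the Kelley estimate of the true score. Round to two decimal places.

Spearman-Brown: ρ = 2r/(1 + r) = 2(0.55)/(1 + 0.55) = 1.100/1.55 = 0.7097 → 0.71
Regress the observed score toward the mean by the unreliability: T̂ = 0.71·29.5 + 0.29·59.5 = 20.945 + 17.255 = 38.200.

38.20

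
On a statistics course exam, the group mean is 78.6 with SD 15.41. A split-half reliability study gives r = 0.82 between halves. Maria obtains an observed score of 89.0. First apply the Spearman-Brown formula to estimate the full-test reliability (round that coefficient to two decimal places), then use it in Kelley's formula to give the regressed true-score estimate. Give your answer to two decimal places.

Spearman-Brown: ρ = 2r/(1 + r) = 2(0.82)/(1 + 0.82) = 1.640/1.82 = 0.9011 → 0.90
T̂ = 0.90(89.0) + 0.10(78.6) = 80.100 + 7.860 = 87.960 → 87.96

87.96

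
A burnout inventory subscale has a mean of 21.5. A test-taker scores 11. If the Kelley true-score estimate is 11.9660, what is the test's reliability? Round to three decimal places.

T̂ = ρX + (1 − ρ)μ  ⇒  T̂ − μ = ρ(X − μ)
ρ = (T̂ − μ)/(X − μ) = (11.9660 − 21.5) / (11 − 21.5) = -9.5340 / -10.5 = 0.90800

0.908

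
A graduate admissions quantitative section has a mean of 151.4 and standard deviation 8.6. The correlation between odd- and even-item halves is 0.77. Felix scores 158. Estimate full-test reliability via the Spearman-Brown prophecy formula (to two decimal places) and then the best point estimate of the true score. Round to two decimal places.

Spearman-Brown: ρ = 2r/(1 + r) = 2(0.77)/(1 + 0.77) = 1.540/1.77 = 0.8701 → 0.87
Weight the observed score by reliability and the mean by (1 − reliability): T̂ = 0.87·158 + 0.13·151.4 = 137.46 + 19.682 = 157.142.

157.14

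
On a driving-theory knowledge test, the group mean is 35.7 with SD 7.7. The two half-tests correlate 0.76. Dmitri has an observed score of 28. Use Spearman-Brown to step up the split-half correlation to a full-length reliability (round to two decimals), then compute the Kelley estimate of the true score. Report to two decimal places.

29.08

Spearman-Brown: ρ = 2r/(1 + r) = 2(0.76)/(1 + 0.76) = 1.520/1.76 = 0.8636 → 0.86
Weight the observed score by reliability and the mean by (1 − reliability): T̂ = 0.86·28 + 0.14·35.7 = 24.08 + 4.998 = 29.078.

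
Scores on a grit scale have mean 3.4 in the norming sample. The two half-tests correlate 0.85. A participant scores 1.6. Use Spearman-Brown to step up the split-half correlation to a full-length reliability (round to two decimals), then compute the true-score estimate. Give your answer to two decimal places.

Spearman-Brown: ρ = 2r/(1 + r) = 2(0.85)/(1 + 0.85) = 1.700/1.85 = 0.9189 → 0.92
Kelley's formula gives T̂ = 0.92·1.6 + 0.08·3.4 = 1.472 + 0.272 = 1.744.

1.74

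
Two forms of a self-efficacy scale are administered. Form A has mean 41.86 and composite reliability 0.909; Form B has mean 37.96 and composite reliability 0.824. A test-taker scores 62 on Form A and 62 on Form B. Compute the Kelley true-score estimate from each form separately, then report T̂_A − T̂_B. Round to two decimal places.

2.40

T̂_A = 0.909(62) + 0.091(41.86) = 60.1673
T̂_B = 0.824(62) + 0.176(37.96) = 57.7690
T̂_A − T̂_B = 2.3983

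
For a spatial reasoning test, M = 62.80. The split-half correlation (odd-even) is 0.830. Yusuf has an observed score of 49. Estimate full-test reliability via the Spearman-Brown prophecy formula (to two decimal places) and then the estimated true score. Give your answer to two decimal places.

50.24

Spearman-Brown: ρ = 2r/(1 + r) = 2(0.830)/(1 + 0.830) = 1.6600/1.830 = 0.9071 → 0.91
T̂ = ρX + (1 − ρ)μ
  = 0.91 × 49 + 0.09 × 62.80
  = 44.59 + 5.6520
  = 50.242
  ≈ 50.24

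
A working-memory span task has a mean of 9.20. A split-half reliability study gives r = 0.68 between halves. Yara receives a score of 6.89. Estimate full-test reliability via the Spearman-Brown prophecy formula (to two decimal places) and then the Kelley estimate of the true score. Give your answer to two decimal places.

Spearman-Brown: ρ = 2r/(1 + r) = 2(0.68)/(1 + 0.68) = 1.360/1.68 = 0.8095 → 0.81
T̂ = 0.81(6.89) + 0.19(9.20) = 5.5809 + 1.7480 = 7.329 → 7.33

7.33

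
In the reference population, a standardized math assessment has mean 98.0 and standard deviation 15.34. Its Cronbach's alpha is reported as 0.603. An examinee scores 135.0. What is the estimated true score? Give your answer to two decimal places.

120.31

T̂ = 0.603(135.0) + 0.397(98.0) = 81.4050 + 38.9060 = 120.311 → 120.31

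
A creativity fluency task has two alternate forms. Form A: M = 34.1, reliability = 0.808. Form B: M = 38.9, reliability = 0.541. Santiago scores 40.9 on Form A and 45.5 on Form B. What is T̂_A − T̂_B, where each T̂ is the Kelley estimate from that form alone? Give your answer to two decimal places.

-2.88

T̂_A = 0.808(40.9) + 0.192(34.1) = 39.5944
T̂_B = 0.541(45.5) + 0.459(38.9) = 42.4706
T̂_A − T̂_B = -2.8762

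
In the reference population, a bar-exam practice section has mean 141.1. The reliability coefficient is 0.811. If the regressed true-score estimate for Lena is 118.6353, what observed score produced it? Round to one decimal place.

T̂ = ρX + (1 − ρ)μ  ⇒  X = (T̂ − (1 − ρ)μ) / ρ
X = (118.6353 − 0.189 × 141.1) / 0.811 = (118.6353 − 26.6679) / 0.811 = 91.9674 / 0.811 = 113.400

113.4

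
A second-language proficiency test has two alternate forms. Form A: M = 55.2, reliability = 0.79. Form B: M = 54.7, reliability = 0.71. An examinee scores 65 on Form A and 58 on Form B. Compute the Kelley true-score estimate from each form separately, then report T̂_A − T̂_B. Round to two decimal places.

T̂_A = 0.79(65) + 0.21(55.2) = 62.9420
T̂_B = 0.71(58) + 0.29(54.7) = 57.0430
T̂_A − T̂_B = 5.8990

5.90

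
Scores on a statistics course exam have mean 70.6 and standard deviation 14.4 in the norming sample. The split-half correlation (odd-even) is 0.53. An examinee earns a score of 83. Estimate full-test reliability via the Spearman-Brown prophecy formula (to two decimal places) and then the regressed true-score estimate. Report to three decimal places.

79.156

Spearman-Brown: ρ = 2r/(1 + r) = 2(0.53)/(1 + 0.53) = 1.060/1.53 = 0.6928 → 0.69
Regress the observed score toward the mean by the unreliability: T̂ = 0.69·83 + 0.31·70.6 = 57.27 + 21.886 = 79.1560.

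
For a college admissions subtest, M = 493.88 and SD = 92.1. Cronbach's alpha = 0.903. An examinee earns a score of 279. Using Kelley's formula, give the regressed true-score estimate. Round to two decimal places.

299.84

Kelley's formula gives T̂ = 0.903·279 + 0.097·493.88 = 251.937 + 47.90636 = 299.843.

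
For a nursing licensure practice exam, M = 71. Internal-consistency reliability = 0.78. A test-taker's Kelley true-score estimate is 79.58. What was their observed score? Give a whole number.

T̂ = ρX + (1 − ρ)μ  ⇒  X = (T̂ − (1 − ρ)μ) / ρ
X = (79.58 − 0.22 × 71) / 0.78 = (79.58 − 15.62) / 0.78 = 63.96 / 0.78 = 82.00

82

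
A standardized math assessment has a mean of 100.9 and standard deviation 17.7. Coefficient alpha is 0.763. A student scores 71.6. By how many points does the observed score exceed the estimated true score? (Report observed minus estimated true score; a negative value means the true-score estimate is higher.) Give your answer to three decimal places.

T̂ = 0.763(71.6) + 0.237(100.9) = 54.6308 + 23.9133 = 78.54410 → 78.5441
X − T̂ = 71.6 − 78.5441 = -6.9441 → -6.944

-6.944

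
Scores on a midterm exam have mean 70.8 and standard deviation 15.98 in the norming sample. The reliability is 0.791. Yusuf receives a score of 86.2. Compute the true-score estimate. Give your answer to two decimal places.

Weight the observed score by reliability and the mean by (1 − reliability): T̂ = 0.791·86.2 + 0.209·70.8 = 68.1842 + 14.7972 = 82.981.

82.98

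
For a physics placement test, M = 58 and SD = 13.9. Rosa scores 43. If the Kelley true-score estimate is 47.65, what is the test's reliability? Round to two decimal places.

T̂ = ρX + (1 − ρ)μ  ⇒  T̂ − μ = ρ(X − μ)
ρ = (T̂ − μ)/(X − μ) = (47.65 − 58) / (43 − 58) = -10.35 / -15.0 = 0.6900

0.69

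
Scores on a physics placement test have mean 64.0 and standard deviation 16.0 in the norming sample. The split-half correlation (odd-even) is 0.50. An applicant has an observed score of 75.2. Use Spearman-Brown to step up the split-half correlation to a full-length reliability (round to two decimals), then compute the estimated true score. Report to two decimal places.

Spearman-Brown: ρ = 2r/(1 + r) = 2(0.50)/(1 + 0.50) = 1.000/1.50 = 0.6667 → 0.67
T̂ = 0.67(75.2) + 0.33(64.0) = 50.384 + 21.120 = 71.504 → 71.50

71.50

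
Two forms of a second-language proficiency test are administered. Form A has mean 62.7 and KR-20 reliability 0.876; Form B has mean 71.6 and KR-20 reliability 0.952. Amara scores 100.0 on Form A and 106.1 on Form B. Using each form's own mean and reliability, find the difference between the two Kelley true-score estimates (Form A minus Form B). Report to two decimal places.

-9.07

T̂_A = 0.876(100.0) + 0.124(62.7) = 95.3748
T̂_B = 0.952(106.1) + 0.048(71.6) = 104.4440
T̂_A − T̂_B = -9.0692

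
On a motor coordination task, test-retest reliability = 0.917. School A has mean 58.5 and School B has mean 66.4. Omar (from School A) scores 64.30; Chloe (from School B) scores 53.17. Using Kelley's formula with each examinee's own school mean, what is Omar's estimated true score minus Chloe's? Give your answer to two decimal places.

T̂_Omar = 0.917(64.30) + 0.083(58.5) = 63.8186
T̂_Chloe = 0.917(53.17) + 0.083(66.4) = 54.2681
Difference = 63.8186 − 54.2681 = 9.5505

9.55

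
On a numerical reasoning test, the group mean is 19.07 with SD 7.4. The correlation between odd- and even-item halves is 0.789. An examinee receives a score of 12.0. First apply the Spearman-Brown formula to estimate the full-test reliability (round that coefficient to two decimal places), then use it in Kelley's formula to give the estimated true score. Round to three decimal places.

Spearman-Brown: ρ = 2r/(1 + r) = 2(0.789)/(1 + 0.789) = 1.5780/1.789 = 0.8821 → 0.88
T̂ = ρX + (1 − ρ)μ
  = 0.88 × 12.0 + 0.12 × 19.07
  = 10.560 + 2.2884
  = 12.8484
  ≈ 12.848

12.848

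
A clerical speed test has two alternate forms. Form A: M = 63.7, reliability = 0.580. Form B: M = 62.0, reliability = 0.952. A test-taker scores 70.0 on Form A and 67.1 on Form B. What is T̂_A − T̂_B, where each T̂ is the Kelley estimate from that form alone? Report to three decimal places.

0.499

T̂_A = 0.580(70.0) + 0.420(63.7) = 67.35400
T̂_B = 0.952(67.1) + 0.048(62.0) = 66.85520
T̂_A − T̂_B = 0.49880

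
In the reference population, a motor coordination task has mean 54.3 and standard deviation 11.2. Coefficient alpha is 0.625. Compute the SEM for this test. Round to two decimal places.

6.86

SEM = SD · √(1 − ρ) = 11.2 × √0.375 = 11.2 × 0.6124 = 6.859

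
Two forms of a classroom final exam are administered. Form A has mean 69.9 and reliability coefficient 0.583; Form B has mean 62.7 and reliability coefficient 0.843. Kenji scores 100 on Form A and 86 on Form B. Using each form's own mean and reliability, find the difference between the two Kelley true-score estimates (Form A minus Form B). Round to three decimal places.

T̂_A = 0.583(100) + 0.417(69.9) = 87.44830
T̂_B = 0.843(86) + 0.157(62.7) = 82.34190
T̂_A − T̂_B = 5.10640

5.106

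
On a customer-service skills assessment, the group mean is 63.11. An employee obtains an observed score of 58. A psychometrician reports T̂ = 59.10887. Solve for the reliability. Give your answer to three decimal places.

T̂ = ρX + (1 − ρ)μ  ⇒  T̂ − μ = ρ(X − μ)
ρ = (T̂ − μ)/(X − μ) = (59.10887 − 63.11) / (58 − 63.11) = -4.00113 / -5.11 = 0.78300

0.783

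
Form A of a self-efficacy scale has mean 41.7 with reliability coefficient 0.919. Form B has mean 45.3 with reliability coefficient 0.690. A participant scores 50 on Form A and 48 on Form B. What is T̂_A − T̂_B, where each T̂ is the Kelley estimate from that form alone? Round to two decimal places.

T̂_A = 0.919(50) + 0.081(41.7) = 49.3277
T̂_B = 0.690(48) + 0.310(45.3) = 47.1630
T̂_A − T̂_B = 2.1647

2.16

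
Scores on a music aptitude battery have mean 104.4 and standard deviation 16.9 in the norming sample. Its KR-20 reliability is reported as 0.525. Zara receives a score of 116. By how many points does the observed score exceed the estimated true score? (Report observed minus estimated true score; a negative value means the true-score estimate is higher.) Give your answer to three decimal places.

T̂ = 0.525(116) + 0.475(104.4) = 60.900 + 49.5900 = 110.49000 → 110.4900
X − T̂ = 116 − 110.4900 = 5.5100 → 5.510

5.510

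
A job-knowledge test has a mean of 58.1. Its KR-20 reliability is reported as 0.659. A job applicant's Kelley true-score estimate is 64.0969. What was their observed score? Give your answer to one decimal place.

67.2

T̂ = ρX + (1 − ρ)μ  ⇒  X = (T̂ − (1 − ρ)μ) / ρ
X = (64.0969 − 0.341 × 58.1) / 0.659 = (64.0969 − 19.8121) / 0.659 = 44.2848 / 0.659 = 67.200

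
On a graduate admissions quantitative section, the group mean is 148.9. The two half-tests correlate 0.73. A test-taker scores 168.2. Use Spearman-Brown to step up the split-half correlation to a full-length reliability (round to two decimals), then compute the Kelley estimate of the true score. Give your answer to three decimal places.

Spearman-Brown: ρ = 2r/(1 + r) = 2(0.73)/(1 + 0.73) = 1.460/1.73 = 0.8439 → 0.84
T̂ = ρX + (1 − ρ)μ
  = 0.84 × 168.2 + 0.16 × 148.9
  = 141.288 + 23.824
  = 165.1120
  ≈ 165.112

165.112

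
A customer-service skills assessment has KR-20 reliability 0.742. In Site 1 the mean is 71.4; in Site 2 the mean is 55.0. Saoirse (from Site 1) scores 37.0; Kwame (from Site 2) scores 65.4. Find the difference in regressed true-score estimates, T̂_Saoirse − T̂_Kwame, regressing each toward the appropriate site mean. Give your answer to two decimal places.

T̂_Saoirse = 0.742(37.0) + 0.258(71.4) = 45.8752
T̂_Kwame = 0.742(65.4) + 0.258(55.0) = 62.7168
Difference = 45.8752 − 62.7168 = -16.8416

-16.84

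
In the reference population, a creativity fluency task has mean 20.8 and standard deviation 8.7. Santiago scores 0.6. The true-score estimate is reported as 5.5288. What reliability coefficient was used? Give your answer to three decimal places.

T̂ = ρX + (1 − ρ)μ  ⇒  T̂ − μ = ρ(X − μ)
ρ = (T̂ − μ)/(X − μ) = (5.5288 − 20.8) / (0.6 − 20.8) = -15.2712 / -20.2 = 0.75600

0.756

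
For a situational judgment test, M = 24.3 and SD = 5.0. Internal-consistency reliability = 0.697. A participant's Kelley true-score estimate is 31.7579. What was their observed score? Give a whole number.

35

T̂ = ρX + (1 − ρ)μ  ⇒  X = (T̂ − (1 − ρ)μ) / ρ
X = (31.7579 − 0.303 × 24.3) / 0.697 = (31.7579 − 7.3629) / 0.697 = 24.3950 / 0.697 = 35.00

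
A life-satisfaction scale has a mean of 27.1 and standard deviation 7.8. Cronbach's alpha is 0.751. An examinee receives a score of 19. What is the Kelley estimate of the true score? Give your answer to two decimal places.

T̂ = 0.751(19) + 0.249(27.1) = 14.269 + 6.7479 = 21.017 → 21.02

21.02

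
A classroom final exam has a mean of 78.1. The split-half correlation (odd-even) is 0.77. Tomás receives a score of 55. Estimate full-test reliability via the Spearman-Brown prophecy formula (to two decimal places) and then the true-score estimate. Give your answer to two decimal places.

58.00

Spearman-Brown: ρ = 2r/(1 + r) = 2(0.77)/(1 + 0.77) = 1.540/1.77 = 0.8701 → 0.87
T̂ = ρX + (1 − ρ)μ
  = 0.87 × 55 + 0.13 × 78.1
  = 47.85 + 10.153
  = 58.003
  ≈ 58.00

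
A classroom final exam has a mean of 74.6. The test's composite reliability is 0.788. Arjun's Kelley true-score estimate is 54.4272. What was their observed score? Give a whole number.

T̂ = ρX + (1 − ρ)μ  ⇒  X = (T̂ − (1 − ρ)μ) / ρ
X = (54.4272 − 0.212 × 74.6) / 0.788 = (54.4272 − 15.8152) / 0.788 = 38.6120 / 0.788 = 49.00

49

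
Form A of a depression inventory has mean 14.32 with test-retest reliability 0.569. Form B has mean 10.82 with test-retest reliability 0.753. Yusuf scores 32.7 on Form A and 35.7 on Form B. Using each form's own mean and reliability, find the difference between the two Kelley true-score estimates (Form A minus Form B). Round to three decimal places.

T̂_A = 0.569(32.7) + 0.431(14.32) = 24.77822
T̂_B = 0.753(35.7) + 0.247(10.82) = 29.55464
T̂_A − T̂_B = -4.77642

-4.776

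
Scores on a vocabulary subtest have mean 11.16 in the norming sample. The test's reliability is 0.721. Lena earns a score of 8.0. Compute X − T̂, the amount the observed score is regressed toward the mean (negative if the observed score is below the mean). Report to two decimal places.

-0.88

Regress the observed score toward the mean by the unreliability: T̂ = 0.721·8.0 + 0.279·11.16 = 5.7680 + 3.11364 = 8.8816.
X − T̂ = 8.0 − 8.882 = -0.882 → -0.88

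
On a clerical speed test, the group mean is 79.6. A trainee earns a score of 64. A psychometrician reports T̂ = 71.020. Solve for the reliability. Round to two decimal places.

T̂ = ρX + (1 − ρ)μ  ⇒  T̂ − μ = ρ(X − μ)
ρ = (T̂ − μ)/(X − μ) = (71.020 − 79.6) / (64 − 79.6) = -8.580 / -15.6 = 0.5500

0.55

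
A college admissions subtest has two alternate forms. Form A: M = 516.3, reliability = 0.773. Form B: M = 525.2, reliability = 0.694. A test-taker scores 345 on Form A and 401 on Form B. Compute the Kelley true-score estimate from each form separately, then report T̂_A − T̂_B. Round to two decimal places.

T̂_A = 0.773(345) + 0.227(516.3) = 383.8851
T̂_B = 0.694(401) + 0.306(525.2) = 439.0052
T̂_A − T̂_B = -55.1201

-55.12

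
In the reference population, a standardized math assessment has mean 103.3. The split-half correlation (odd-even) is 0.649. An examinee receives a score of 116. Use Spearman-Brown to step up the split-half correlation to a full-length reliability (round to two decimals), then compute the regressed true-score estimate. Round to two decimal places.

113.33

Spearman-Brown: ρ = 2r/(1 + r) = 2(0.649)/(1 + 0.649) = 1.2980/1.649 = 0.7871 → 0.79
T̂ = 0.79(116) + 0.21(103.3) = 91.64 + 21.693 = 113.333 → 113.33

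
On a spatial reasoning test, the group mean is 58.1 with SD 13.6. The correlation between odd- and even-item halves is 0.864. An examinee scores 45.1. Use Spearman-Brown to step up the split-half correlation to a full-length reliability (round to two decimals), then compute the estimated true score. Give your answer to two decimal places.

46.01

Spearman-Brown: ρ = 2r/(1 + r) = 2(0.864)/(1 + 0.864) = 1.7280/1.864 = 0.9270 → 0.93
T̂ = 0.93(45.1) + 0.07(58.1) = 41.943 + 4.067 = 46.010 → 46.01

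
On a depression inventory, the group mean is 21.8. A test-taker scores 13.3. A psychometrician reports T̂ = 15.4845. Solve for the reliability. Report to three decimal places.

T̂ = ρX + (1 − ρ)μ  ⇒  T̂ − μ = ρ(X − μ)
ρ = (T̂ − μ)/(X − μ) = (15.4845 − 21.8) / (13.3 − 21.8) = -6.3155 / -8.5 = 0.74300

0.743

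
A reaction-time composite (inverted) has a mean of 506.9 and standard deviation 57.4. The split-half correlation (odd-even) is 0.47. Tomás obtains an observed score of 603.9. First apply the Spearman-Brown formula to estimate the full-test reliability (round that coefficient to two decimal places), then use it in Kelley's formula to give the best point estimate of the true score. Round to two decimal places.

568.98

Spearman-Brown: ρ = 2r/(1 + r) = 2(0.47)/(1 + 0.47) = 0.940/1.47 = 0.6395 → 0.64
T̂ = 0.64(603.9) + 0.36(506.9) = 386.496 + 182.484 = 568.980 → 568.98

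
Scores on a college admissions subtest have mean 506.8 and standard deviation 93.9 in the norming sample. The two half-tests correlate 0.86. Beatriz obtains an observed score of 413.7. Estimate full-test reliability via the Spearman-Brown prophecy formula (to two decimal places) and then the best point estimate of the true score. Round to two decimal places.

421.15

Spearman-Brown: ρ = 2r/(1 + r) = 2(0.86)/(1 + 0.86) = 1.720/1.86 = 0.9247 → 0.92
T̂ = ρX + (1 − ρ)μ
  = 0.92 × 413.7 + 0.08 × 506.8
  = 380.604 + 40.544
  = 421.148
  ≈ 421.15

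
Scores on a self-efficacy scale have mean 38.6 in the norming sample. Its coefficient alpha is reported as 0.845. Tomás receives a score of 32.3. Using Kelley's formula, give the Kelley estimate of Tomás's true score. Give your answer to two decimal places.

T̂ = ρX + (1 − ρ)μ
  = 0.845 × 32.3 + 0.155 × 38.6
  = 27.2935 + 5.9830
  = 33.276
  ≈ 33.28

33.28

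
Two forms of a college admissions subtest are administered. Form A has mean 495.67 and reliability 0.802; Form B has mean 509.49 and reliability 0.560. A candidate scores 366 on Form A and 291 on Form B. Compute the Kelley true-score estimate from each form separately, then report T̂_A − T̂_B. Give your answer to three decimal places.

T̂_A = 0.802(366) + 0.198(495.67) = 391.67466
T̂_B = 0.560(291) + 0.440(509.49) = 387.13560
T̂_A − T̂_B = 4.53906

4.539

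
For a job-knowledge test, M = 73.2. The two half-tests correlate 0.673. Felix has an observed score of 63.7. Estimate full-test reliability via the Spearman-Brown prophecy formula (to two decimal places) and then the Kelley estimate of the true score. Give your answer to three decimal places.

Spearman-Brown: ρ = 2r/(1 + r) = 2(0.673)/(1 + 0.673) = 1.3460/1.673 = 0.8045 → 0.80
T̂ = ρX + (1 − ρ)μ
  = 0.80 × 63.7 + 0.20 × 73.2
  = 50.960 + 14.640
  = 65.6000
  ≈ 65.600

65.600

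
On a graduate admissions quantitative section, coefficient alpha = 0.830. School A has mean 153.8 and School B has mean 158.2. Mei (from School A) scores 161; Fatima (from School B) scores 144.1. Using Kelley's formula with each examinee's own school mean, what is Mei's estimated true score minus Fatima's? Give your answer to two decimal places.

T̂_Mei = 0.830(161) + 0.170(153.8) = 159.7760
T̂_Fatima = 0.830(144.1) + 0.170(158.2) = 146.4970
Difference = 159.7760 − 146.4970 = 13.2790

13.28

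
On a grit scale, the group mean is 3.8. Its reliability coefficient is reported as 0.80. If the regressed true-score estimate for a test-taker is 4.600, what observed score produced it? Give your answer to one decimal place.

4.8

T̂ = ρX + (1 − ρ)μ  ⇒  X = (T̂ − (1 − ρ)μ) / ρ
X = (4.600 − 0.20 × 3.8) / 0.80 = (4.600 − 0.760) / 0.80 = 3.840 / 0.80 = 4.800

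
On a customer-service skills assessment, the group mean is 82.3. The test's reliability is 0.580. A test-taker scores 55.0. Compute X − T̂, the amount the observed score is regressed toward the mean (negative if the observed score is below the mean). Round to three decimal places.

-11.466

T̂ = ρX + (1 − ρ)μ
  = 0.580 × 55.0 + 0.420 × 82.3
  = 31.9000 + 34.5660
  = 66.46600
  ≈ 66.4660
X − T̂ = 55.0 − 66.4660 = -11.4660 → -11.466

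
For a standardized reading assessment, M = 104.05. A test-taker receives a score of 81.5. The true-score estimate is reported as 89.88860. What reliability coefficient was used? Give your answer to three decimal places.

T̂ = ρX + (1 − ρ)μ  ⇒  T̂ − μ = ρ(X − μ)
ρ = (T̂ − μ)/(X − μ) = (89.88860 − 104.05) / (81.5 − 104.05) = -14.16140 / -22.55 = 0.62800

0.628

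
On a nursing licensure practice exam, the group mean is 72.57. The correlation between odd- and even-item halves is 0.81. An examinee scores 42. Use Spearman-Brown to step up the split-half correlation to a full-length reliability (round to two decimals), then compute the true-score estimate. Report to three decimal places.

45.057

Spearman-Brown: ρ = 2r/(1 + r) = 2(0.81)/(1 + 0.81) = 1.620/1.81 = 0.8950 → 0.90
T̂ = ρX + (1 − ρ)μ
  = 0.90 × 42 + 0.10 × 72.57
  = 37.80 + 7.2570
  = 45.0570
  ≈ 45.057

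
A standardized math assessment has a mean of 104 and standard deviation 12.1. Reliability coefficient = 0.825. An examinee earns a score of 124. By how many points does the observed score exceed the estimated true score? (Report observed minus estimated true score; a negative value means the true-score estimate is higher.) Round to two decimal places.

3.50

T̂ = 0.825(124) + 0.175(104) = 102.300 + 18.200 = 120.5000 → 120.500
X − T̂ = 124 − 120.500 = 3.500 → 3.50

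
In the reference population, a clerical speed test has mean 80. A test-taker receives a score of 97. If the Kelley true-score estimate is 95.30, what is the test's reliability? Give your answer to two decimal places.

0.90

T̂ = ρX + (1 − ρ)μ  ⇒  T̂ − μ = ρ(X − μ)
ρ = (T̂ − μ)/(X − μ) = (95.30 − 80) / (97 − 80) = 15.30 / 17.0 = 0.9000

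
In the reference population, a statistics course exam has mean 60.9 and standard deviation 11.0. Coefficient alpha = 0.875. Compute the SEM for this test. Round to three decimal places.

3.889

SEM = SD · √(1 − ρ) = 11.0 × √0.125 = 11.0 × 0.3536 = 3.8891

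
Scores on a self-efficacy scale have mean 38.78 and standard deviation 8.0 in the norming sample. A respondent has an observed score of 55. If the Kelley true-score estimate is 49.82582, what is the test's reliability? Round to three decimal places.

T̂ = ρX + (1 − ρ)μ  ⇒  T̂ − μ = ρ(X − μ)
ρ = (T̂ − μ)/(X − μ) = (49.82582 − 38.78) / (55 − 38.78) = 11.04582 / 16.22 = 0.68100

0.681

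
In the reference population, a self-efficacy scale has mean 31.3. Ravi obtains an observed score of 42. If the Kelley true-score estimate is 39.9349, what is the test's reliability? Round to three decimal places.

0.807

T̂ = ρX + (1 − ρ)μ  ⇒  T̂ − μ = ρ(X − μ)
ρ = (T̂ − μ)/(X − μ) = (39.9349 − 31.3) / (42 − 31.3) = 8.6349 / 10.7 = 0.80700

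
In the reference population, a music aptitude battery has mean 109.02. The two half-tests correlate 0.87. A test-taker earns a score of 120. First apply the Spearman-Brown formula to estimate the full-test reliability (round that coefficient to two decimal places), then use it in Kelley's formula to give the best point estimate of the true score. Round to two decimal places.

Spearman-Brown: ρ = 2r/(1 + r) = 2(0.87)/(1 + 0.87) = 1.740/1.87 = 0.9305 → 0.93
Weight the observed score by reliability and the mean by (1 − reliability): T̂ = 0.93·120 + 0.07·109.02 = 111.60 + 7.6314 = 119.231.

119.23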